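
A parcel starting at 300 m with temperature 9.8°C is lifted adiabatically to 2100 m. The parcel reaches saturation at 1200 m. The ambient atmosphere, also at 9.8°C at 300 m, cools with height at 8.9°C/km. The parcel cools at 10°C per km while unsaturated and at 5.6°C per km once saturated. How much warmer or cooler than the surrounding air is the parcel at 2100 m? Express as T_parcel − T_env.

+1.98°C (parcel warmer than environment)

Parcel:
  From 300 m to 1200 m (dry): cools by 10 × 0.9 = 9°C, giving 0.8°C.
  From 1200 m to 2100 m (saturated): cools by 5.6 × 0.9 = 5.04°C, giving -4.24°C.
Environment:
  From 300 m to 2100 m (environment): cools by 8.9 × 1.8 = 16.02°C, giving -6.22°C.
T_parcel − T_env = -4.24 − (-6.22) = +1.98°C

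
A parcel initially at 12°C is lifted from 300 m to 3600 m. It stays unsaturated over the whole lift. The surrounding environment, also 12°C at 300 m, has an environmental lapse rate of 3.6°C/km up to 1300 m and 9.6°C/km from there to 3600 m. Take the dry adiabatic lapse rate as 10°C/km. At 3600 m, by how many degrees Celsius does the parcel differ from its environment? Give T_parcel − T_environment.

-7.32°C (parcel cooler than environment)

Parcel:
  Dry to 3600 m: -10 × 3.3 km = -33°C, so T = -21°C.
Environment:
  Environment, lower layer to 1300 m: -3.6 × 1 km = -3.6°C, so T = 8.4°C.
  Environment, upper layer to 3600 m: -9.6 × 2.3 km = -22.08°C, so T = -13.68°C.
T_parcel − T_env = -21 − (-13.68) = -7.32°C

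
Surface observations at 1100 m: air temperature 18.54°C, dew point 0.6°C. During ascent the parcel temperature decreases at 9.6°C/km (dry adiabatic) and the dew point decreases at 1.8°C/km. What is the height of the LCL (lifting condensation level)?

3400 m

T and T_d converge at 9.6 − 1.8 = 7.8°C per km
Height above start = (18.54 − 0.6) / 7.8 = 2.3 km
LCL altitude = 1100 m + 2300 m = 3400 m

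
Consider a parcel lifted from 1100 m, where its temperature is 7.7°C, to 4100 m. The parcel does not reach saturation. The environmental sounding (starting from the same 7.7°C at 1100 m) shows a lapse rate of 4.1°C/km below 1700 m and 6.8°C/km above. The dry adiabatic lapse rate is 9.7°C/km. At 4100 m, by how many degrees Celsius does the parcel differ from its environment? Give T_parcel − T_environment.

Parcel:
  Dry to 4100 m: -9.7 × 3 km = -29.1°C, so T = -21.4°C.
Environment:
  Environment, lower layer to 1700 m: -4.1 × 0.6 km = -2.46°C, so T = 5.24°C.
  Environment, upper layer to 4100 m: -6.8 × 2.4 km = -16.32°C, so T = -11.08°C.
T_parcel − T_env = -21.4 − (-11.08) = -10.32°C

-10.32°C (parcel cooler than environment)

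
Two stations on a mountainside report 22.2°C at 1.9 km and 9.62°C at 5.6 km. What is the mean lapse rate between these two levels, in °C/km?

3.4°C/km

Γ = −ΔT/Δz = (22.2 − 9.62) / (5600 − 1900) m
  = 12.58°C / 3.7 km = 3.4°C/km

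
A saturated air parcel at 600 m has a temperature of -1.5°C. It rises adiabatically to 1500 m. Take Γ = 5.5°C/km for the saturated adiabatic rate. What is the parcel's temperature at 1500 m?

Saturated adiabatic to 1500 m: -5.5 × 0.9 km = -4.95°C, so T = -6.45°C.

-6.45°C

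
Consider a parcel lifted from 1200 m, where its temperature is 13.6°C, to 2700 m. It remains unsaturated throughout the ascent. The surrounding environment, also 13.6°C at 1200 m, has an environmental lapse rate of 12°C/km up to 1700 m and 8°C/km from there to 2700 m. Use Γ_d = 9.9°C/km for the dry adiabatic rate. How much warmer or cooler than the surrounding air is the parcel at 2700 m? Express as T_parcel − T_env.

-0.85°C (parcel cooler than environment)

Parcel:
  1200 → 2700 m (dry, 9.9°C/km): ΔT = -9.9 × 1.5 = -14.85°C → T = -1.25°C
Environment:
  1200 → 1700 m (environment, lower layer, 12°C/km): ΔT = -12 × 0.5 = -6°C → T = 7.6°C
  1700 → 2700 m (environment, upper layer, 8°C/km): ΔT = -8 × 1 = -8°C → T = -0.4°C
T_parcel − T_env = -1.25 − (-0.4) = -0.85°C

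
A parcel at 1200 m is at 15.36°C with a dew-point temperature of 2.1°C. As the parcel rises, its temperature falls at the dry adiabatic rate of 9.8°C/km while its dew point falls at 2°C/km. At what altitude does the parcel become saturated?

T and T_d converge at 9.8 − 2 = 7.8°C per km
Height above start = (15.36 − 2.1) / 7.8 = 1.7 km
LCL altitude = 1200 m + 1700 m = 2900 m

2900 m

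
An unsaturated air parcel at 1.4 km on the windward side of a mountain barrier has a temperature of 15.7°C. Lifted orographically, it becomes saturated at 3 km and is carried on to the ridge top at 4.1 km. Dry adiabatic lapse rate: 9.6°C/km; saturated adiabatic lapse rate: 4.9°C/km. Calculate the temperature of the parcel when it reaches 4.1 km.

1400 → 3000 m (dry, 9.6°C/km): ΔT = -9.6 × 1.6 = -15.36°C → T = 0.34°C
3000 → 4100 m (saturated, 4.9°C/km): ΔT = -4.9 × 1.1 = -5.39°C → T = -5.05°C

-5.05°C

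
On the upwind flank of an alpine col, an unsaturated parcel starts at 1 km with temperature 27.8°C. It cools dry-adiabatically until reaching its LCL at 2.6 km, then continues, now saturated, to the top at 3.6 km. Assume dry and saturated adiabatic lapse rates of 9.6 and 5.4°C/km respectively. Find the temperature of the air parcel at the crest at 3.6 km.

From 1000 m to 2600 m (dry): cools by 9.6 × 1.6 = 15.36°C, giving 12.44°C.
From 2600 m to 3600 m (saturated): cools by 5.4 × 1 = 5.4°C, giving 7.04°C.

7.04°C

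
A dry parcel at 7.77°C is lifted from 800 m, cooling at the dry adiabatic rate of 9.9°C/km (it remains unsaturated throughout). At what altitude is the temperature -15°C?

Height above start = (7.77 − (-15)) / 9.9 = 2.3 km
Altitude = 800 m + 2300 m = 3100 m

3100 m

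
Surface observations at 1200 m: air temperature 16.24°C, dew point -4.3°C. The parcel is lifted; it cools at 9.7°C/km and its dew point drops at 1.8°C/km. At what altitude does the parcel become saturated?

T and T_d converge at 9.7 − 1.8 = 7.9°C per km
Height above start = (16.24 − (-4.3)) / 7.9 = 2.6 km
LCL altitude = 1200 m + 2600 m = 3800 m

3800 m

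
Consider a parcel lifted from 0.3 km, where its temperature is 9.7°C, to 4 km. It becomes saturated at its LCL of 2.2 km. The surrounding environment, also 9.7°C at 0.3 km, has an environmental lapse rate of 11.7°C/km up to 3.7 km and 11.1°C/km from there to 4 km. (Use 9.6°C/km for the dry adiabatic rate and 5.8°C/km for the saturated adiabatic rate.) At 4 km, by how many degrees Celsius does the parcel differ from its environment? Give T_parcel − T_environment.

Parcel:
  300–2200 m, dry: Δz = 1.9 km ⇒ ΔT = -18.24°C; T = -8.54°C
  2200–4000 m, saturated: Δz = 1.8 km ⇒ ΔT = -10.44°C; T = -18.98°C
Environment:
  300–3700 m, environment, lower layer: Δz = 3.4 km ⇒ ΔT = -39.78°C; T = -30.08°C
  3700–4000 m, environment, upper layer: Δz = 0.3 km ⇒ ΔT = -3.33°C; T = -33.41°C
T_parcel − T_env = -18.98 − (-33.41) = +14.43°C

+14.43°C (parcel warmer than environment)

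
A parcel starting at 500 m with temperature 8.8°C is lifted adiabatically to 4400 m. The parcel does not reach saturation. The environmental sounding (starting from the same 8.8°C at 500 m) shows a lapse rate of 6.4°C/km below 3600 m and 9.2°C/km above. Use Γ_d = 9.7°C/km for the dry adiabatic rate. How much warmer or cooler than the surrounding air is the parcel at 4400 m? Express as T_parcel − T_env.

-10.63°C (parcel cooler than environment)

Parcel:
  500 → 4400 m (dry, 9.7°C/km): ΔT = -9.7 × 3.9 = -37.83°C → T = -29.03°C
Environment:
  500 → 3600 m (environment, lower layer, 6.4°C/km): ΔT = -6.4 × 3.1 = -19.84°C → T = -11.04°C
  3600 → 4400 m (environment, upper layer, 9.2°C/km): ΔT = -9.2 × 0.8 = -7.36°C → T = -18.4°C
T_parcel − T_env = -29.03 − (-18.4) = -10.63°C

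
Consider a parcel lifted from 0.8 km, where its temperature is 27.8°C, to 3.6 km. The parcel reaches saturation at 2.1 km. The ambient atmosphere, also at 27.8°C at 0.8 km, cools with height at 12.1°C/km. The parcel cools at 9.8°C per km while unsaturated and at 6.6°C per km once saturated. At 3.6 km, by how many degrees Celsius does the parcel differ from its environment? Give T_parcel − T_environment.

Parcel:
  Dry to 2100 m: -9.8 × 1.3 km = -12.74°C, so T = 15.06°C.
  Saturated to 3600 m: -6.6 × 1.5 km = -9.9°C, so T = 5.16°C.
Environment:
  Environment to 3600 m: -12.1 × 2.8 km = -33.88°C, so T = -6.08°C.
T_parcel − T_env = 5.16 − (-6.08) = +11.24°C

+11.24°C (parcel warmer than environment)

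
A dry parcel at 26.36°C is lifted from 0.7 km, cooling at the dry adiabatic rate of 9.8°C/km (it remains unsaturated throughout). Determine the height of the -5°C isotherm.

Height above start = (26.36 − (-5)) / 9.8 = 3.2 km
Altitude = 700 m + 3200 m = 3900 m

3.9 km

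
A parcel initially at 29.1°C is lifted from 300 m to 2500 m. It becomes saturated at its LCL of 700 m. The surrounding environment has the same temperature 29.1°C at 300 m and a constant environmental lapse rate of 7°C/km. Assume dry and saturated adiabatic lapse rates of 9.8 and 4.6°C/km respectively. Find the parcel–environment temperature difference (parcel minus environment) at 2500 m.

Parcel:
  From 300 m to 700 m (dry): cools by 9.8 × 0.4 = 3.92°C, giving 25.18°C.
  From 700 m to 2500 m (saturated): cools by 4.6 × 1.8 = 8.28°C, giving 16.9°C.
Environment:
  From 300 m to 2500 m (environment): cools by 7 × 2.2 = 15.4°C, giving 13.7°C.
T_parcel − T_env = 16.9 − 13.7 = +3.2°C

+3.2°C (parcel warmer than environment)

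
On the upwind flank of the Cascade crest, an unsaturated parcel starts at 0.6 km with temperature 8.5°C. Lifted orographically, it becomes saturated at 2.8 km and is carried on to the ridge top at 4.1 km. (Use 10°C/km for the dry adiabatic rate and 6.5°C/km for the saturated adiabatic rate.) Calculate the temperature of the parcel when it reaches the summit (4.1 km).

From 600 m to 2800 m (dry): cools by 10 × 2.2 = 22°C, giving -13.5°C.
From 2800 m to 4100 m (saturated): cools by 6.5 × 1.3 = 8.45°C, giving -21.95°C.

-21.95°C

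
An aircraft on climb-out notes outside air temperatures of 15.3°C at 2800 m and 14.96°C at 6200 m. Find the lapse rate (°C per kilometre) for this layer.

Γ = −ΔT/Δz = (15.3 − 14.96) / (6200 − 2800) m
  = 0.34°C / 3.4 km = 0.1°C/km

0.1°C/km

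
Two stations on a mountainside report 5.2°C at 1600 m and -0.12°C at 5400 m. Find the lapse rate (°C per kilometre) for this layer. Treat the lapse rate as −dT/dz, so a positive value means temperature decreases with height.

Γ = −ΔT/Δz = (5.2 − (-0.12)) / (5400 − 1600) m
  = 5.32°C / 3.8 km = 1.4°C/km

1.4°C/km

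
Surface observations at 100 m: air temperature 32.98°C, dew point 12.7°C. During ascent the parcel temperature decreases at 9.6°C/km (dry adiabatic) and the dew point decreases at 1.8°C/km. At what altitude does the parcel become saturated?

T and T_d converge at 9.6 − 1.8 = 7.8°C per km
Height above start = (32.98 − 12.7) / 7.8 = 2.6 km
LCL altitude = 100 m + 2600 m = 2700 m

2700 m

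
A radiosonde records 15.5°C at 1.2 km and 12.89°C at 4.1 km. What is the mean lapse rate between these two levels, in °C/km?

Γ = −ΔT/Δz = (15.5 − 12.89) / (4100 − 1200) m
  = 2.61°C / 2.9 km = 0.9°C/km

0.9°C/km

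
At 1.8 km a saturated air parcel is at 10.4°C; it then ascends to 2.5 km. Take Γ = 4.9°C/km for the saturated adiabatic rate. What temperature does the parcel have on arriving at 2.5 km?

1800 → 2500 m (saturated adiabatic, 4.9°C/km): ΔT = -4.9 × 0.7 = -3.43°C → T = 6.97°C

6.97°C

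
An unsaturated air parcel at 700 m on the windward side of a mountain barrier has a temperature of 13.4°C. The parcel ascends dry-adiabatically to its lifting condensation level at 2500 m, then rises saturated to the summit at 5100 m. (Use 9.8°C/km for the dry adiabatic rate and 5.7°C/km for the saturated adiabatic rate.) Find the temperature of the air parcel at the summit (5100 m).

Dry to 2500 m: -9.8 × 1.8 km = -17.64°C, so T = -4.24°C.
Saturated to 5100 m: -5.7 × 2.6 km = -14.82°C, so T = -19.06°C.

-19.06°C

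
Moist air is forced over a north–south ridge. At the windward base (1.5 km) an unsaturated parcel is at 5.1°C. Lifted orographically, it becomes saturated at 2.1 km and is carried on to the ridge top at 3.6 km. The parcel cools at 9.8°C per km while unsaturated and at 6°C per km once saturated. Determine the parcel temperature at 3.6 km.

-9.78°C

From 1500 m to 2100 m (dry): cools by 9.8 × 0.6 = 5.88°C, giving -0.78°C.
From 2100 m to 3600 m (saturated): cools by 6 × 1.5 = 9°C, giving -9.78°C.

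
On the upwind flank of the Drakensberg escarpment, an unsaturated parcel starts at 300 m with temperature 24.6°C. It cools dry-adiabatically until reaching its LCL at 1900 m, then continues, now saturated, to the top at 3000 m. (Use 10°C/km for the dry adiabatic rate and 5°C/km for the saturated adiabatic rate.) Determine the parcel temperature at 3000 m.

3.1°C

300–1900 m, dry: Δz = 1.6 km ⇒ ΔT = -16°C; T = 8.6°C
1900–3000 m, saturated: Δz = 1.1 km ⇒ ΔT = -5.5°C; T = 3.1°C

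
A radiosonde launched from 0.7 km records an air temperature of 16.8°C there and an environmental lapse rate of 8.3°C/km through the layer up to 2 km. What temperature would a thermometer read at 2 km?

700 → 2000 m (environmental, 8.3°C/km): ΔT = -8.3 × 1.3 = -10.79°C → T = 6.01°C

6.01°C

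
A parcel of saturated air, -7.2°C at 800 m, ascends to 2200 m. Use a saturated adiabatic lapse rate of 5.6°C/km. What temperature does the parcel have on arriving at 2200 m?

800–2200 m, saturated adiabatic: Δz = 1.4 km ⇒ ΔT = -7.84°C; T = -15.04°C

-15.04°C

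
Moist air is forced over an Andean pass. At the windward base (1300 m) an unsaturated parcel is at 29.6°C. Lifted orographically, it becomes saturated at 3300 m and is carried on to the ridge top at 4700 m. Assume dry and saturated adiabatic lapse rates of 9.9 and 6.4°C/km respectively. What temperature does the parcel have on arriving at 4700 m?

0.84°C

1300–3300 m, dry: Δz = 2 km ⇒ ΔT = -19.8°C; T = 9.8°C
3300–4700 m, saturated: Δz = 1.4 km ⇒ ΔT = -8.96°C; T = 0.84°C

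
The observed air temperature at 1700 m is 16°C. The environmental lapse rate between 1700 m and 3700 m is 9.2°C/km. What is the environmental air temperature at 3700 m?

-2.4°C

1700–3700 m, environmental: Δz = 2 km ⇒ ΔT = -18.4°C; T = -2.4°C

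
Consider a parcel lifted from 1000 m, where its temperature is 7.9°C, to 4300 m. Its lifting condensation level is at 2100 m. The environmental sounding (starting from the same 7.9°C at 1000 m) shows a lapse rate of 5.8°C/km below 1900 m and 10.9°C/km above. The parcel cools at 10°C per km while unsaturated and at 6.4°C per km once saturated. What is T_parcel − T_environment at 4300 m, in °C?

+6.3°C (parcel warmer than environment)

Parcel:
  From 1000 m to 2100 m (dry): cools by 10 × 1.1 = 11°C, giving -3.1°C.
  From 2100 m to 4300 m (saturated): cools by 6.4 × 2.2 = 14.08°C, giving -17.18°C.
Environment:
  From 1000 m to 1900 m (environment, lower layer): cools by 5.8 × 0.9 = 5.22°C, giving 2.68°C.
  From 1900 m to 4300 m (environment, upper layer): cools by 10.9 × 2.4 = 26.16°C, giving -23.48°C.
T_parcel − T_env = -17.18 − (-23.48) = +6.3°C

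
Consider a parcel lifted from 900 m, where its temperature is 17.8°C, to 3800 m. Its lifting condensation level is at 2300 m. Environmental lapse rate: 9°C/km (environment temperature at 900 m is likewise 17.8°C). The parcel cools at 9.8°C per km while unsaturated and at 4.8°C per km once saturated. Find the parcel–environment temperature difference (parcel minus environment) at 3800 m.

+5.18°C (parcel warmer than environment)

Parcel:
  900 → 2300 m (dry, 9.8°C/km): ΔT = -9.8 × 1.4 = -13.72°C → T = 4.08°C
  2300 → 3800 m (saturated, 4.8°C/km): ΔT = -4.8 × 1.5 = -7.2°C → T = -3.12°C
Environment:
  900 → 3800 m (environment, 9°C/km): ΔT = -9 × 2.9 = -26.1°C → T = -8.3°C
T_parcel − T_env = -3.12 − (-8.3) = +5.18°C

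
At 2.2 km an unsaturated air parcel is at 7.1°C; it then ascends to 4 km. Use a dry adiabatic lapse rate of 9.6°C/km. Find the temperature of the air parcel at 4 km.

2200 → 4000 m (dry adiabatic, 9.6°C/km): ΔT = -9.6 × 1.8 = -17.28°C → T = -10.18°C

-10.18°C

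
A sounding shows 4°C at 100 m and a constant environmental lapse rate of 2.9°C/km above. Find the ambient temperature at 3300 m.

From 100 m to 3300 m (environmental): cools by 2.9 × 3.2 = 9.28°C, giving -5.28°C.

-5.28°C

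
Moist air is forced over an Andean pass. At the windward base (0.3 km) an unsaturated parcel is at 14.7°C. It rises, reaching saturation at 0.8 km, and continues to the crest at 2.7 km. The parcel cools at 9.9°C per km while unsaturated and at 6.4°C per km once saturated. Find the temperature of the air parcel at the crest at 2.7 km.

300 → 800 m (dry, 9.9°C/km): ΔT = -9.9 × 0.5 = -4.95°C → T = 9.75°C
800 → 2700 m (saturated, 6.4°C/km): ΔT = -6.4 × 1.9 = -12.16°C → T = -2.41°C

-2.41°C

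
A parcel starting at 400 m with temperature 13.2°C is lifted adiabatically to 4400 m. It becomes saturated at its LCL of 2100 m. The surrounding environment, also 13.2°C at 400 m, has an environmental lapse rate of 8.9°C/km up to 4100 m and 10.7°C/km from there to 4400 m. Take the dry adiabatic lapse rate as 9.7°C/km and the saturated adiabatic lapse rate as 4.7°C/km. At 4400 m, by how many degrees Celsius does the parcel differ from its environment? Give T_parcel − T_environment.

Parcel:
  Dry to 2100 m: -9.7 × 1.7 km = -16.49°C, so T = -3.29°C.
  Saturated to 4400 m: -4.7 × 2.3 km = -10.81°C, so T = -14.1°C.
Environment:
  Environment, lower layer to 4100 m: -8.9 × 3.7 km = -32.93°C, so T = -19.73°C.
  Environment, upper layer to 4400 m: -10.7 × 0.3 km = -3.21°C, so T = -22.94°C.
T_parcel − T_env = -14.1 − (-22.94) = +8.84°C

+8.84°C (parcel warmer than environment)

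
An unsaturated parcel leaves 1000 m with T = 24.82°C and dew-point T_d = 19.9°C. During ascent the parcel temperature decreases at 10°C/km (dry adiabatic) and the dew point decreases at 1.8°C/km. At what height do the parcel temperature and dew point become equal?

T and T_d converge at 10 − 1.8 = 8.2°C per km
Height above start = (24.82 − 19.9) / 8.2 = 0.6 km
LCL altitude = 1000 m + 600 m = 1600 m

1600 m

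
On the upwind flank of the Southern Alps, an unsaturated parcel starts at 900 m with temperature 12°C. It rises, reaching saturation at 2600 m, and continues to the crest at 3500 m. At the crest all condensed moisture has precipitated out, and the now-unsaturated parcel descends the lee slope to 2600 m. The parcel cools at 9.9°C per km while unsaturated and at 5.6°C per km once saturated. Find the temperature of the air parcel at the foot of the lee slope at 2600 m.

-0.96°C

900–2600 m, dry: Δz = 1.7 km ⇒ ΔT = -16.83°C; T = -4.83°C
2600–3500 m, saturated: Δz = 0.9 km ⇒ ΔT = -5.04°C; T = -9.87°C
3500–2600 m, dry descent: Δz = 0.9 km ⇒ ΔT = +8.91°C; T = -0.96°C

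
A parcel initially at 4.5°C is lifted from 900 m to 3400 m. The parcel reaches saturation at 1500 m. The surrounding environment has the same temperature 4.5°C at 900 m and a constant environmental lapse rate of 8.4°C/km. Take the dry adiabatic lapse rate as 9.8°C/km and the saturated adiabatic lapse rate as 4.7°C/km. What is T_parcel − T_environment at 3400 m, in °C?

Parcel:
  From 900 m to 1500 m (dry): cools by 9.8 × 0.6 = 5.88°C, giving -1.38°C.
  From 1500 m to 3400 m (saturated): cools by 4.7 × 1.9 = 8.93°C, giving -10.31°C.
Environment:
  From 900 m to 3400 m (environment): cools by 8.4 × 2.5 = 21°C, giving -16.5°C.
T_parcel − T_env = -10.31 − (-16.5) = +6.19°C

+6.19°C (parcel warmer than environment)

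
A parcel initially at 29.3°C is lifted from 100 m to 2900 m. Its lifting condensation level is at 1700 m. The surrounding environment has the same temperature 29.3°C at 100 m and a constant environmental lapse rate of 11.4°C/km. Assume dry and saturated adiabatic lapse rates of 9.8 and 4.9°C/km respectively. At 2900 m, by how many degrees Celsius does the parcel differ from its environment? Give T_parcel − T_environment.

+10.36°C (parcel warmer than environment)

Parcel:
  100–1700 m, dry: Δz = 1.6 km ⇒ ΔT = -15.68°C; T = 13.62°C
  1700–2900 m, saturated: Δz = 1.2 km ⇒ ΔT = -5.88°C; T = 7.74°C
Environment:
  100–2900 m, environment: Δz = 2.8 km ⇒ ΔT = -31.92°C; T = -2.62°C
T_parcel − T_env = 7.74 − (-2.62) = +10.36°C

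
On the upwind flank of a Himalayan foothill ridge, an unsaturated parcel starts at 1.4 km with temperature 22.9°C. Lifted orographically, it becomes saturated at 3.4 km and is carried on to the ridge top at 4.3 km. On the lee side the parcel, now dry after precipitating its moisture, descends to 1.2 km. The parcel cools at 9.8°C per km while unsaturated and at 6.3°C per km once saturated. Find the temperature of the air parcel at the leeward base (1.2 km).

1400 → 3400 m (dry, 9.8°C/km): ΔT = -9.8 × 2 = -19.6°C → T = 3.3°C
3400 → 4300 m (saturated, 6.3°C/km): ΔT = -6.3 × 0.9 = -5.67°C → T = -2.37°C
4300 → 1200 m (dry descent, 9.8°C/km): ΔT = +9.8 × 3.1 = +30.38°C → T = 28.01°C

28.01°C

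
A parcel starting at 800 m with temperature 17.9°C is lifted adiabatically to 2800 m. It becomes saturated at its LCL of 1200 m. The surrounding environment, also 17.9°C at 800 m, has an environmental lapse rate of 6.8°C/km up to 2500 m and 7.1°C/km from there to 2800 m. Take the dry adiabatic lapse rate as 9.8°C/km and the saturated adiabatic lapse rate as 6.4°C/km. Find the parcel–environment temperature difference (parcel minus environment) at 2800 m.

Parcel:
  Dry to 1200 m: -9.8 × 0.4 km = -3.92°C, so T = 13.98°C.
  Saturated to 2800 m: -6.4 × 1.6 km = -10.24°C, so T = 3.74°C.
Environment:
  Environment, lower layer to 2500 m: -6.8 × 1.7 km = -11.56°C, so T = 6.34°C.
  Environment, upper layer to 2800 m: -7.1 × 0.3 km = -2.13°C, so T = 4.21°C.
T_parcel − T_env = 3.74 − 4.21 = -0.47°C

-0.47°C (parcel cooler than environment)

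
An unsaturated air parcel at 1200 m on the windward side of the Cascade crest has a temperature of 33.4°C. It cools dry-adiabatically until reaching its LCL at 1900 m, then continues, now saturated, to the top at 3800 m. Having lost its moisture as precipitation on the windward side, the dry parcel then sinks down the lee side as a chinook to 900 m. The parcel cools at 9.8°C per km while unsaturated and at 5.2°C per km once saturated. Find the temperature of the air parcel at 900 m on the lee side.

Dry to 1900 m: -9.8 × 0.7 km = -6.86°C, so T = 26.54°C.
Saturated to 3800 m: -5.2 × 1.9 km = -9.88°C, so T = 16.66°C.
Dry descent to 900 m: +9.8 × 2.9 km = +28.42°C, so T = 45.08°C.

45.08°C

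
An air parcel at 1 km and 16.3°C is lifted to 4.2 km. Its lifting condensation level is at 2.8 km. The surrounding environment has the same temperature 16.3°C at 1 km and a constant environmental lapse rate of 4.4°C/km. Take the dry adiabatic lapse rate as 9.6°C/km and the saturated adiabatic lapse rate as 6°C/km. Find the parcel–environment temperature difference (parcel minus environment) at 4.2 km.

Parcel:
  From 1000 m to 2800 m (dry): cools by 9.6 × 1.8 = 17.28°C, giving -0.98°C.
  From 2800 m to 4200 m (saturated): cools by 6 × 1.4 = 8.4°C, giving -9.38°C.
Environment:
  From 1000 m to 4200 m (environment): cools by 4.4 × 3.2 = 14.08°C, giving 2.22°C.
T_parcel − T_env = -9.38 − 2.22 = -11.6°C

-11.6°C (parcel cooler than environment)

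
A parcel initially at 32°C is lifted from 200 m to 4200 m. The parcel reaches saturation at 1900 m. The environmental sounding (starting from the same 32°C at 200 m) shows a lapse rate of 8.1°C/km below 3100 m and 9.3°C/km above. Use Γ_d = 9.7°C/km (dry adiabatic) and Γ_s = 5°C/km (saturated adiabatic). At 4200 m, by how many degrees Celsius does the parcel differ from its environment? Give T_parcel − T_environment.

Parcel:
  200 → 1900 m (dry, 9.7°C/km): ΔT = -9.7 × 1.7 = -16.49°C → T = 15.51°C
  1900 → 4200 m (saturated, 5°C/km): ΔT = -5 × 2.3 = -11.5°C → T = 4.01°C
Environment:
  200 → 3100 m (environment, lower layer, 8.1°C/km): ΔT = -8.1 × 2.9 = -23.49°C → T = 8.51°C
  3100 → 4200 m (environment, upper layer, 9.3°C/km): ΔT = -9.3 × 1.1 = -10.23°C → T = -1.72°C
T_parcel − T_env = 4.01 − (-1.72) = +5.73°C

+5.73°C (parcel warmer than environment)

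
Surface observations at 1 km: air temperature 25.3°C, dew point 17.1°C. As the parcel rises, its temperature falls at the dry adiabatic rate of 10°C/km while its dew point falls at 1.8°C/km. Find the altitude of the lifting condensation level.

2 km

T and T_d converge at 10 − 1.8 = 8.2°C per km
Height above start = (25.3 − 17.1) / 8.2 = 1 km
LCL altitude = 1000 m + 1000 m = 2000 m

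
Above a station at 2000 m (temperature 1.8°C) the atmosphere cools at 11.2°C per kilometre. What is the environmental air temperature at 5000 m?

-31.8°C

Environmental to 5000 m: -11.2 × 3 km = -33.6°C, so T = -31.8°C.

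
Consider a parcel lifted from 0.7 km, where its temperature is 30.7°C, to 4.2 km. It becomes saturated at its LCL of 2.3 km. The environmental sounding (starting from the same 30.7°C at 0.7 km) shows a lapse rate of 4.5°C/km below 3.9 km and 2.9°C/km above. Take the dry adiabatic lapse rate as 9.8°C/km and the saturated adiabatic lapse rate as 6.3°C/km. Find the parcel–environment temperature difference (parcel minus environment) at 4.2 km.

-12.38°C (parcel cooler than environment)

Parcel:
  700–2300 m, dry: Δz = 1.6 km ⇒ ΔT = -15.68°C; T = 15.02°C
  2300–4200 m, saturated: Δz = 1.9 km ⇒ ΔT = -11.97°C; T = 3.05°C
Environment:
  700–3900 m, environment, lower layer: Δz = 3.2 km ⇒ ΔT = -14.4°C; T = 16.3°C
  3900–4200 m, environment, upper layer: Δz = 0.3 km ⇒ ΔT = -0.87°C; T = 15.43°C
T_parcel − T_env = 3.05 − 15.43 = -12.38°C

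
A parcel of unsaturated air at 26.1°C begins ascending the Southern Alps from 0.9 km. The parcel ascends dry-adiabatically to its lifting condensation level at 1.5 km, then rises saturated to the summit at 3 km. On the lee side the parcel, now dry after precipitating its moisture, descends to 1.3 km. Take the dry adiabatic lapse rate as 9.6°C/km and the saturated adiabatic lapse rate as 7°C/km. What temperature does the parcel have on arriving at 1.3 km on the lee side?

Dry to 1500 m: -9.6 × 0.6 km = -5.76°C, so T = 20.34°C.
Saturated to 3000 m: -7 × 1.5 km = -10.5°C, so T = 9.84°C.
Dry descent to 1300 m: +9.6 × 1.7 km = +16.32°C, so T = 26.16°C.

26.16°C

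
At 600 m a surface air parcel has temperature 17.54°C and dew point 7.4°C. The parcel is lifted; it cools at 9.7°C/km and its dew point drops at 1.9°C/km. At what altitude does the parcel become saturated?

1900 m

T and T_d converge at 9.7 − 1.9 = 7.8°C per km
Height above start = (17.54 − 7.4) / 7.8 = 1.3 km
LCL altitude = 600 m + 1300 m = 1900 m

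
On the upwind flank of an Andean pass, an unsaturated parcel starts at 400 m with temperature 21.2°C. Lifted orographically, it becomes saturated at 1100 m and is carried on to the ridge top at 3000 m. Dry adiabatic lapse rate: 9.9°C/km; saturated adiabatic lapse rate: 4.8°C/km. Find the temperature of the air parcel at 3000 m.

5.15°C

400–1100 m, dry: Δz = 0.7 km ⇒ ΔT = -6.93°C; T = 14.27°C
1100–3000 m, saturated: Δz = 1.9 km ⇒ ΔT = -9.12°C; T = 5.15°C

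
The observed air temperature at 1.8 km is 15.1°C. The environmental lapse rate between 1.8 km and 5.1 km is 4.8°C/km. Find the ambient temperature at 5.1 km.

Environmental to 5100 m: -4.8 × 3.3 km = -15.84°C, so T = -0.74°C.

-0.74°C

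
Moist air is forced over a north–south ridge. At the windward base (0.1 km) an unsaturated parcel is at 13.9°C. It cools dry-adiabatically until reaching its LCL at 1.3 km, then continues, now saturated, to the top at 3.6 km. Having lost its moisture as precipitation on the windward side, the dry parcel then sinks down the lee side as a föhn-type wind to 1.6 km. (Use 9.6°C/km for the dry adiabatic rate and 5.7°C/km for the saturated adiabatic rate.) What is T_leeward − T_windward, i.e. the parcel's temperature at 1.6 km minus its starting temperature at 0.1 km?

-5.43°C

From 100 m to 1300 m (dry): cools by 9.6 × 1.2 = 11.52°C, giving 2.38°C.
From 1300 m to 3600 m (saturated): cools by 5.7 × 2.3 = 13.11°C, giving -10.73°C.
From 3600 m to 1600 m (dry descent): warms by 9.6 × 2 = 19.2°C, giving 8.47°C.
Net change vs windward start: 8.47 − 13.9 = -5.43°C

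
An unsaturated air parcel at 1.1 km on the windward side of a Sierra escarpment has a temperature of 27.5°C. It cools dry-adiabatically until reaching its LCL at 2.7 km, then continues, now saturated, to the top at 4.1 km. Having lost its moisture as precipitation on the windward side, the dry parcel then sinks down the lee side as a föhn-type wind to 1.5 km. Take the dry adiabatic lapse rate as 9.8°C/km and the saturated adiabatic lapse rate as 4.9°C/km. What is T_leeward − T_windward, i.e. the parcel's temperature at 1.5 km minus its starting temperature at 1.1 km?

1100–2700 m, dry: Δz = 1.6 km ⇒ ΔT = -15.68°C; T = 11.82°C
2700–4100 m, saturated: Δz = 1.4 km ⇒ ΔT = -6.86°C; T = 4.96°C
4100–1500 m, dry descent: Δz = 2.6 km ⇒ ΔT = +25.48°C; T = 30.44°C
Net change vs windward start: 30.44 − 27.5 = +2.94°C

+2.94°C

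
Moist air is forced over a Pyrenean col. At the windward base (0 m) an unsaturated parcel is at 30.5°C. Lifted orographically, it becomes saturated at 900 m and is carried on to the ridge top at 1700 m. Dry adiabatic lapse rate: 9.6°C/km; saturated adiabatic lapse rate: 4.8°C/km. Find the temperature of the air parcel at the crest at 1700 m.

18.02°C

0–900 m, dry: Δz = 0.9 km ⇒ ΔT = -8.64°C; T = 21.86°C
900–1700 m, saturated: Δz = 0.8 km ⇒ ΔT = -3.84°C; T = 18.02°C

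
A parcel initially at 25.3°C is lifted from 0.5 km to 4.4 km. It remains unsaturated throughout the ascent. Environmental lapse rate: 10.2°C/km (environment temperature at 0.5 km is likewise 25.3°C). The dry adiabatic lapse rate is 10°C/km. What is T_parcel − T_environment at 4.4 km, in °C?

+0.78°C (parcel warmer than environment)

Parcel:
  From 500 m to 4400 m (dry): cools by 10 × 3.9 = 39°C, giving -13.7°C.
Environment:
  From 500 m to 4400 m (environment): cools by 10.2 × 3.9 = 39.78°C, giving -14.48°C.
T_parcel − T_env = -13.7 − (-14.48) = +0.78°C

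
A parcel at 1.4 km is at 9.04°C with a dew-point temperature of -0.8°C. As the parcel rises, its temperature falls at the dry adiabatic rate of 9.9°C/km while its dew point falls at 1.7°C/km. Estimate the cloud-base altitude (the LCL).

T and T_d converge at 9.9 − 1.7 = 8.2°C per km
Height above start = (9.04 − (-0.8)) / 8.2 = 1.2 km
LCL altitude = 1400 m + 1200 m = 2600 m

2.6 km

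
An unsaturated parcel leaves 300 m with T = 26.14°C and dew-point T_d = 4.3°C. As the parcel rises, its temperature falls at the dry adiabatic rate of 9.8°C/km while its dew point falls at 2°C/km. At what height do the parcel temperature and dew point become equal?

3100 m

T and T_d converge at 9.8 − 2 = 7.8°C per km
Height above start = (26.14 − 4.3) / 7.8 = 2.8 km
LCL altitude = 300 m + 2800 m = 3100 m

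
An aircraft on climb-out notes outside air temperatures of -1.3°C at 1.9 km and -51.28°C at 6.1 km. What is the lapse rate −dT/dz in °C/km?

11.9°C/km

Γ = −ΔT/Δz = (-1.3 − (-51.28)) / (6100 − 1900) m
  = 49.98°C / 4.2 km = 11.9°C/km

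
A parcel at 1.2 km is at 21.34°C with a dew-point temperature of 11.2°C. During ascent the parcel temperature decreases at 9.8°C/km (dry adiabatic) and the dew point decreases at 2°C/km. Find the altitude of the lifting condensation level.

T and T_d converge at 9.8 − 2 = 7.8°C per km
Height above start = (21.34 − 11.2) / 7.8 = 1.3 km
LCL altitude = 1200 m + 1300 m = 2500 m

2.5 km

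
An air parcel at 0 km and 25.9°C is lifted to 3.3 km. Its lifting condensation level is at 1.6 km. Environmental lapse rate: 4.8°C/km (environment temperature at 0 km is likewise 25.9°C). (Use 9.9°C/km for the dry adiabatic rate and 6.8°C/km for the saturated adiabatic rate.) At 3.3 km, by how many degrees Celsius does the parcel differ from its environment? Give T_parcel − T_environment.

Parcel:
  From 0 m to 1600 m (dry): cools by 9.9 × 1.6 = 15.84°C, giving 10.06°C.
  From 1600 m to 3300 m (saturated): cools by 6.8 × 1.7 = 11.56°C, giving -1.5°C.
Environment:
  From 0 m to 3300 m (environment): cools by 4.8 × 3.3 = 15.84°C, giving 10.06°C.
T_parcel − T_env = -1.5 − 10.06 = -11.56°C

-11.56°C (parcel cooler than environment)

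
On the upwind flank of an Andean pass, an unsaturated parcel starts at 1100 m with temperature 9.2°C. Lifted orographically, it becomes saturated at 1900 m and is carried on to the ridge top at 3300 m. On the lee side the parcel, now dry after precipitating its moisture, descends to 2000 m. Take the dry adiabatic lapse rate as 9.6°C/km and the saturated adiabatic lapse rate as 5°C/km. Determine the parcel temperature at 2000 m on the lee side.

7°C

Dry to 1900 m: -9.6 × 0.8 km = -7.68°C, so T = 1.52°C.
Saturated to 3300 m: -5 × 1.4 km = -7°C, so T = -5.48°C.
Dry descent to 2000 m: +9.6 × 1.3 km = +12.48°C, so T = 7°C.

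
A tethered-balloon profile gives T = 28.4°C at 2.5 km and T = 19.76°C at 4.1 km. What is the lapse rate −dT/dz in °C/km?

Γ = −ΔT/Δz = (28.4 − 19.76) / (4100 − 2500) m
  = 8.64°C / 1.6 km = 5.4°C/km

5.4°C/km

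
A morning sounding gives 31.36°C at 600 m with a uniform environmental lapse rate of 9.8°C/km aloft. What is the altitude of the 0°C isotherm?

3800 m

Height above start = (31.36 − 0) / 9.8 = 3.2 km
Altitude = 600 m + 3200 m = 3800 m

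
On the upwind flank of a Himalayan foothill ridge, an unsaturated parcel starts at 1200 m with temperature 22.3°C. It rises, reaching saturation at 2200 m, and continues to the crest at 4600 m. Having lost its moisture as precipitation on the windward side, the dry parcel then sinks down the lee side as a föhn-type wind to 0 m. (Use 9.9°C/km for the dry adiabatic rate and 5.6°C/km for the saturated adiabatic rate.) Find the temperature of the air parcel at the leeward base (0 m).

1200–2200 m, dry: Δz = 1 km ⇒ ΔT = -9.9°C; T = 12.4°C
2200–4600 m, saturated: Δz = 2.4 km ⇒ ΔT = -13.44°C; T = -1.04°C
4600–0 m, dry descent: Δz = 4.6 km ⇒ ΔT = +45.54°C; T = 44.5°C

44.5°C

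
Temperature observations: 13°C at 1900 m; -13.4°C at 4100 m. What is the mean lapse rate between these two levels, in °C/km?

Γ = −ΔT/Δz = (13 − (-13.4)) / (4100 − 1900) m
  = 26.4°C / 2.2 km = 12°C/km

12°C/km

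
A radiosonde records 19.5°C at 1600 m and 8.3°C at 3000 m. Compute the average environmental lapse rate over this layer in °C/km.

Γ = −ΔT/Δz = (19.5 − 8.3) / (3000 − 1600) m
  = 11.2°C / 1.4 km = 8°C/km

8°C/km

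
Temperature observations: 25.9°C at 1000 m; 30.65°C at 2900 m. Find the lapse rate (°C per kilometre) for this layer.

Γ = −ΔT/Δz = (25.9 − 30.65) / (2900 − 1000) m
  = -4.75°C / 1.9 km = -2.5°C/km

-2.5°C/km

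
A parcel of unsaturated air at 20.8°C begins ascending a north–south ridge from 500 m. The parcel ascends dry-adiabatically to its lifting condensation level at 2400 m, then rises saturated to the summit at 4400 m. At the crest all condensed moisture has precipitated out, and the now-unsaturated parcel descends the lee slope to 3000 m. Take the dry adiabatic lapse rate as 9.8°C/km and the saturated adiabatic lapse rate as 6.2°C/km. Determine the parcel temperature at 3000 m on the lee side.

From 500 m to 2400 m (dry): cools by 9.8 × 1.9 = 18.62°C, giving 2.18°C.
From 2400 m to 4400 m (saturated): cools by 6.2 × 2 = 12.4°C, giving -10.22°C.
From 4400 m to 3000 m (dry descent): warms by 9.8 × 1.4 = 13.72°C, giving 3.5°C.

3.5°C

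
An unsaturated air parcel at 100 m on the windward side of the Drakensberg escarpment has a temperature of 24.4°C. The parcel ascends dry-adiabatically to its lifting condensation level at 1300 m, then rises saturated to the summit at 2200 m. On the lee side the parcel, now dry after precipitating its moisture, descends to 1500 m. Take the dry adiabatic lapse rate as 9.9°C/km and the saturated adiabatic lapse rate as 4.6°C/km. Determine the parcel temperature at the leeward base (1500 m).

15.31°C

From 100 m to 1300 m (dry): cools by 9.9 × 1.2 = 11.88°C, giving 12.52°C.
From 1300 m to 2200 m (saturated): cools by 4.6 × 0.9 = 4.14°C, giving 8.38°C.
From 2200 m to 1500 m (dry descent): warms by 9.9 × 0.7 = 6.93°C, giving 15.31°C.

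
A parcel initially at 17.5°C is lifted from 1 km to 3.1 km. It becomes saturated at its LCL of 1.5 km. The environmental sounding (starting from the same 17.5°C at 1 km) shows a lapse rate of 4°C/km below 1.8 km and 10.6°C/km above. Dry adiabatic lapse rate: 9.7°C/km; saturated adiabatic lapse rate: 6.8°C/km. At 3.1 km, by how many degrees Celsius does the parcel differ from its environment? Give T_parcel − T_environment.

+1.25°C (parcel warmer than environment)

Parcel:
  1000–1500 m, dry: Δz = 0.5 km ⇒ ΔT = -4.85°C; T = 12.65°C
  1500–3100 m, saturated: Δz = 1.6 km ⇒ ΔT = -10.88°C; T = 1.77°C
Environment:
  1000–1800 m, environment, lower layer: Δz = 0.8 km ⇒ ΔT = -3.2°C; T = 14.3°C
  1800–3100 m, environment, upper layer: Δz = 1.3 km ⇒ ΔT = -13.78°C; T = 0.52°C
T_parcel − T_env = 1.77 − 0.52 = +1.25°C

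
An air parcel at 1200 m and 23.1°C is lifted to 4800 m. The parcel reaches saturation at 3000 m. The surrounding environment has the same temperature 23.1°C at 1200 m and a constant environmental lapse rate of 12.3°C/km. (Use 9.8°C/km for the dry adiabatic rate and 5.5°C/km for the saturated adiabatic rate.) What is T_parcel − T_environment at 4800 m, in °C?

Parcel:
  From 1200 m to 3000 m (dry): cools by 9.8 × 1.8 = 17.64°C, giving 5.46°C.
  From 3000 m to 4800 m (saturated): cools by 5.5 × 1.8 = 9.9°C, giving -4.44°C.
Environment:
  From 1200 m to 4800 m (environment): cools by 12.3 × 3.6 = 44.28°C, giving -21.18°C.
T_parcel − T_env = -4.44 − (-21.18) = +16.74°C

+16.74°C (parcel warmer than environment)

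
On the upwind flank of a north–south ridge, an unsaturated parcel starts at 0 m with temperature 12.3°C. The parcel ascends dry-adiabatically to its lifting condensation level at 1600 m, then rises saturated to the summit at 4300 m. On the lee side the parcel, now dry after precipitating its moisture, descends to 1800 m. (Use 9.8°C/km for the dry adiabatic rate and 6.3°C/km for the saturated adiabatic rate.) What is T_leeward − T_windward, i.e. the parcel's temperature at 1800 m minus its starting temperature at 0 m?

Dry to 1600 m: -9.8 × 1.6 km = -15.68°C, so T = -3.38°C.
Saturated to 4300 m: -6.3 × 2.7 km = -17.01°C, so T = -20.39°C.
Dry descent to 1800 m: +9.8 × 2.5 km = +24.5°C, so T = 4.11°C.
Net change vs windward start: 4.11 − 12.3 = -8.19°C

-8.19°C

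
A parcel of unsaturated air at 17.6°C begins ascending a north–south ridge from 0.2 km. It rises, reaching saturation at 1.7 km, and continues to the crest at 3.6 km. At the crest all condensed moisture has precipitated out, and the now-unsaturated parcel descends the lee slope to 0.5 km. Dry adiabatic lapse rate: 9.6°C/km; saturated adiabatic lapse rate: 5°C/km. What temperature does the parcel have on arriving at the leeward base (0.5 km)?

23.46°C

200 → 1700 m (dry, 9.6°C/km): ΔT = -9.6 × 1.5 = -14.4°C → T = 3.2°C
1700 → 3600 m (saturated, 5°C/km): ΔT = -5 × 1.9 = -9.5°C → T = -6.3°C
3600 → 500 m (dry descent, 9.6°C/km): ΔT = +9.6 × 3.1 = +29.76°C → T = 23.46°C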